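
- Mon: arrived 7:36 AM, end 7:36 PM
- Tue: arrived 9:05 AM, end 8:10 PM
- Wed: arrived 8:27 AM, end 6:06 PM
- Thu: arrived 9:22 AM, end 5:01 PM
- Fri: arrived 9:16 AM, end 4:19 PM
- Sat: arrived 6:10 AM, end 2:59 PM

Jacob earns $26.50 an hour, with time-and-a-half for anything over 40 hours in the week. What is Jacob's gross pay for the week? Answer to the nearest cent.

Mon: 7:36 AM–7:36 PM = 12 h 0 min
Tue: 9:05 AM–8:10 PM = 11 h 5 min
Wed: 8:27 AM–6:06 PM = 9 h 39 min
Thu: 9:22 AM–5:01 PM = 7 h 39 min
Fri: 9:16 AM–4:19 PM = 7 h 3 min
Sat: 6:10 AM–2:59 PM = 8 h 49 min
Total worked: 56 h 15 min = 3375 min.
Regular 40 h 0 min = 2400 min at $26.50/h; overtime 16 h 15 min = 975 min at $39.75/h.
Pay = (2400 × $26.50 + 975 × $39.75) ÷ 60 = $1705.94.

$1705.94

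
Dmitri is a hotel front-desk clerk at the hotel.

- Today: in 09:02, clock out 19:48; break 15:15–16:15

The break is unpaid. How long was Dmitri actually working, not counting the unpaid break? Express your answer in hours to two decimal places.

9.77 hours

Today: 09:02–19:48 = 10 h 46 min; less 60 min break → 9 h 46 min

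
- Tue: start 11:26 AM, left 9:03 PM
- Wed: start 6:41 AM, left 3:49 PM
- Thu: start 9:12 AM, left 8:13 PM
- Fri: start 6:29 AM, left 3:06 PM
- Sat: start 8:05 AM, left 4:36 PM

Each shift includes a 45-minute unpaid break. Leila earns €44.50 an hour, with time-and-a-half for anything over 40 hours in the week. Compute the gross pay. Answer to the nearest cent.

€1990.26

Tue: 11:26 AM–9:03 PM = 9 h 37 min; less 45 min break → 8 h 52 min
Wed: 6:41 AM–3:49 PM = 9 h 8 min; less 45 min break → 8 h 23 min
Thu: 9:12 AM–8:13 PM = 11 h 1 min; less 45 min break → 10 h 16 min
Fri: 6:29 AM–3:06 PM = 8 h 37 min; less 45 min break → 7 h 52 min
Sat: 8:05 AM–4:36 PM = 8 h 31 min; less 45 min break → 7 h 46 min
Total worked: 43 h 9 min = 2589 min.
Regular 40 h 0 min = 2400 min at €44.50/h; overtime 3 h 9 min = 189 min at €66.75/h.
Pay = (2400 × €44.50 + 189 × €66.75) ÷ 60 = €1990.26.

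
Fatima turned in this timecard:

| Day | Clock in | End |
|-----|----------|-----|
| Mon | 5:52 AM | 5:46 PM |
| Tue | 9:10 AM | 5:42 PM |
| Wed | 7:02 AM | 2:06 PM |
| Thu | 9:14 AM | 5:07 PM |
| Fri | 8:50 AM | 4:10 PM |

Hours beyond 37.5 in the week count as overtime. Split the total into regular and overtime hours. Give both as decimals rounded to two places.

Regular 37.50 hours, overtime 5.22 hours

Mon: 5:52 AM–5:46 PM = 11 h 54 min
Tue: 9:10 AM–5:42 PM = 8 h 32 min
Wed: 7:02 AM–2:06 PM = 7 h 4 min
Thu: 9:14 AM–5:07 PM = 7 h 53 min
Fri: 8:50 AM–4:10 PM = 7 h 20 min
Total worked: 42 h 43 min = 42.72 h.
Threshold 37.5 h → overtime 5 h 13 min, regular 37 h 30 min.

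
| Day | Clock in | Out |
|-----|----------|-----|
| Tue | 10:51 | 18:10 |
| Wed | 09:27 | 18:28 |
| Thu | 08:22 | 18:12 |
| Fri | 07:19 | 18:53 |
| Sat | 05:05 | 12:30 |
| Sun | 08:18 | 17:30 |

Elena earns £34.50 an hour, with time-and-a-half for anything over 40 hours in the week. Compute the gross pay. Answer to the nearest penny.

£2122.61

Tue: 10:51–18:10 = 7 h 19 min
Wed: 09:27–18:28 = 9 h 1 min
Thu: 08:22–18:12 = 9 h 50 min
Fri: 07:19–18:53 = 11 h 34 min
Sat: 05:05–12:30 = 7 h 25 min
Sun: 08:18–17:30 = 9 h 12 min
Total worked: 54 h 21 min = 3261 min.
Regular 40 h 0 min = 2400 min at £34.50/h; overtime 14 h 21 min = 861 min at £51.75/h.
Pay = (2400 × £34.50 + 861 × £51.75) ÷ 60 = £2122.61.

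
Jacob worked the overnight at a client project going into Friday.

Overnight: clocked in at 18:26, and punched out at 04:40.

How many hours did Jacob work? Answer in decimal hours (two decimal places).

Overnight: 18:26 → midnight = 5 h 34 min; midnight → 04:40 = 4 h 40 min; span 10 h 14 min

10.23 hours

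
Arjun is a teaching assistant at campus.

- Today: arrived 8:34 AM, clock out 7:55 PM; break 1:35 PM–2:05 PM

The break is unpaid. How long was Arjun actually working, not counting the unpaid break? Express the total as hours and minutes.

Today: 8:34 AM–7:55 PM = 11 h 21 min; less 30 min break → 10 h 51 min

10 h 51 min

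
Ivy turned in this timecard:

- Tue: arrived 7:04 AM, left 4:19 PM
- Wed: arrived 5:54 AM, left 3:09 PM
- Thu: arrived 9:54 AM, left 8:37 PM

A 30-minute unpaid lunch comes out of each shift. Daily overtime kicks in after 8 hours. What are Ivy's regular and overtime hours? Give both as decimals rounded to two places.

Regular 24.00 hours, overtime 3.72 hours

Tue: 7:04 AM–4:19 PM = 9 h 15 min; less 30 min break → 8 h 45 min
Wed: 5:54 AM–3:09 PM = 9 h 15 min; less 30 min break → 8 h 45 min
Thu: 9:54 AM–8:37 PM = 10 h 43 min; less 30 min break → 10 h 13 min
Tue reg 8 h 0 min / OT 0 h 45 min; Wed reg 8 h 0 min / OT 0 h 45 min; Thu reg 8 h 0 min / OT 2 h 13 min.
Totals: regular 24 h 0 min, overtime 3 h 43 min.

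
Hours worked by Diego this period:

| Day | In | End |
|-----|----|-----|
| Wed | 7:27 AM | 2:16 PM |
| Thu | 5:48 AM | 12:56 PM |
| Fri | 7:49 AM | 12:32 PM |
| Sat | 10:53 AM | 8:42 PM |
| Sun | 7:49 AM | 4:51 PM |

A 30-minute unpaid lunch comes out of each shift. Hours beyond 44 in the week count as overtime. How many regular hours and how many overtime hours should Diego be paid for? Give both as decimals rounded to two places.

Wed: 7:27 AM–2:16 PM = 6 h 49 min; less 30 min break → 6 h 19 min
Thu: 5:48 AM–12:56 PM = 7 h 8 min; less 30 min break → 6 h 38 min
Fri: 7:49 AM–12:32 PM = 4 h 43 min; less 30 min break → 4 h 13 min
Sat: 10:53 AM–8:42 PM = 9 h 49 min; less 30 min break → 9 h 19 min
Sun: 7:49 AM–4:51 PM = 9 h 2 min; less 30 min break → 8 h 32 min
Total worked: 35 h 1 min = 35.02 h.
Threshold 44 h → overtime 0 h 0 min, regular 35 h 1 min.

Regular 35.02 hours, overtime 0.00 hours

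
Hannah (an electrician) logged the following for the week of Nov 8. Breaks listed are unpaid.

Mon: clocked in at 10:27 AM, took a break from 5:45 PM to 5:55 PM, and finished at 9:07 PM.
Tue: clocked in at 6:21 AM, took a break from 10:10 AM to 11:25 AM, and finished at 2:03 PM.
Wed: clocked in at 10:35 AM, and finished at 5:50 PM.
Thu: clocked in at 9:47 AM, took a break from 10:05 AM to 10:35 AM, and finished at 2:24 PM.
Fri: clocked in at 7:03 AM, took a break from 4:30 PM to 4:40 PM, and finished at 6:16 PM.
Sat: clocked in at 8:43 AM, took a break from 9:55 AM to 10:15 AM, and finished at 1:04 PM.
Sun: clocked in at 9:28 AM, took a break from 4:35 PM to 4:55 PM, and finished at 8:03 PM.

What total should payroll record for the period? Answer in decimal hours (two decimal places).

Mon: 10:27 AM–9:07 PM = 10 h 40 min; less 10 min break → 10 h 30 min
Tue: 6:21 AM–2:03 PM = 7 h 42 min; less 75 min break → 6 h 27 min
Wed: 10:35 AM–5:50 PM = 7 h 15 min
Thu: 9:47 AM–2:24 PM = 4 h 37 min; less 30 min break → 4 h 7 min
Fri: 7:03 AM–6:16 PM = 11 h 13 min; less 10 min break → 11 h 3 min
Sat: 8:43 AM–1:04 PM = 4 h 21 min; less 20 min break → 4 h 1 min
Sun: 9:28 AM–8:03 PM = 10 h 35 min; less 20 min break → 10 h 15 min
Total: 10 h 30 min + 6 h 27 min + 7 h 15 min + 4 h 7 min + 11 h 3 min + 4 h 1 min + 10 h 15 min = 53 h 38 min.

53.63 hours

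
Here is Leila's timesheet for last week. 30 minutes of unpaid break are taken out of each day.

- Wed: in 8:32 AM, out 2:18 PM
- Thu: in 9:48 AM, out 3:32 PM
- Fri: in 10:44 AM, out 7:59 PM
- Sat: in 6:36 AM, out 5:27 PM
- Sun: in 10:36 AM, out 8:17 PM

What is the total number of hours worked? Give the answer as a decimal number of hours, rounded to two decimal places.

Wed: 8:32 AM–2:18 PM = 5 h 46 min; less 30 min break → 5 h 16 min
Thu: 9:48 AM–3:32 PM = 5 h 44 min; less 30 min break → 5 h 14 min
Fri: 10:44 AM–7:59 PM = 9 h 15 min; less 30 min break → 8 h 45 min
Sat: 6:36 AM–5:27 PM = 10 h 51 min; less 30 min break → 10 h 21 min
Sun: 10:36 AM–8:17 PM = 9 h 41 min; less 30 min break → 9 h 11 min
Total: 5 h 16 min + 5 h 14 min + 8 h 45 min + 10 h 21 min + 9 h 11 min = 38 h 47 min.

38.78 hours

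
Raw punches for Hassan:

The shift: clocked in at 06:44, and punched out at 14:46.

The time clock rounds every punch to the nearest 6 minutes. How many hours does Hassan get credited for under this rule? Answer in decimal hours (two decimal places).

The shift: in 06:44→06:42, out 14:46→14:48; 8 h 6 min

8.10 hours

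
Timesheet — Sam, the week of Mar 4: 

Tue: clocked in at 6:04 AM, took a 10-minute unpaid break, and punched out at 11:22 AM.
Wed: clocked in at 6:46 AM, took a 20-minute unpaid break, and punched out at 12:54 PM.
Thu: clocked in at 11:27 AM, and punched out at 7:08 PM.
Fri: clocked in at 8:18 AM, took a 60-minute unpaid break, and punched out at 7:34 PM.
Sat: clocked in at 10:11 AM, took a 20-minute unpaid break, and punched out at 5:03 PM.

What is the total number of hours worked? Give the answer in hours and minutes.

35 h 25 min

Tue: 6:04 AM–11:22 AM = 5 h 18 min; less 10 min break → 5 h 8 min
Wed: 6:46 AM–12:54 PM = 6 h 8 min; less 20 min break → 5 h 48 min
Thu: 11:27 AM–7:08 PM = 7 h 41 min
Fri: 8:18 AM–7:34 PM = 11 h 16 min; less 60 min break → 10 h 16 min
Sat: 10:11 AM–5:03 PM = 6 h 52 min; less 20 min break → 6 h 32 min
Total: 5 h 8 min + 5 h 48 min + 7 h 41 min + 10 h 16 min + 6 h 32 min = 35 h 25 min.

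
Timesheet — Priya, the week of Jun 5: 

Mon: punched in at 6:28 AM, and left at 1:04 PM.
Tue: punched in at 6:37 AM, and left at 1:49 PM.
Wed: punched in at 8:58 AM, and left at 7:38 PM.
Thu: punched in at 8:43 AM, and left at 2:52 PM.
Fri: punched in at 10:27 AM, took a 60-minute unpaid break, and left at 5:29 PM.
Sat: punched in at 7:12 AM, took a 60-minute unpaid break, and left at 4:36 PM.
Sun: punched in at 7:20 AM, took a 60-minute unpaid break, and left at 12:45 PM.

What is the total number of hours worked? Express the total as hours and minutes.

49 h 28 min

Mon: 6:28 AM–1:04 PM = 6 h 36 min
Tue: 6:37 AM–1:49 PM = 7 h 12 min
Wed: 8:58 AM–7:38 PM = 10 h 40 min
Thu: 8:43 AM–2:52 PM = 6 h 9 min
Fri: 10:27 AM–5:29 PM = 7 h 2 min; less 60 min break → 6 h 2 min
Sat: 7:12 AM–4:36 PM = 9 h 24 min; less 60 min break → 8 h 24 min
Sun: 7:20 AM–12:45 PM = 5 h 25 min; less 60 min break → 4 h 25 min
Total: 6 h 36 min + 7 h 12 min + 10 h 40 min + 6 h 9 min + 6 h 2 min + 8 h 24 min + 4 h 25 min = 49 h 28 min.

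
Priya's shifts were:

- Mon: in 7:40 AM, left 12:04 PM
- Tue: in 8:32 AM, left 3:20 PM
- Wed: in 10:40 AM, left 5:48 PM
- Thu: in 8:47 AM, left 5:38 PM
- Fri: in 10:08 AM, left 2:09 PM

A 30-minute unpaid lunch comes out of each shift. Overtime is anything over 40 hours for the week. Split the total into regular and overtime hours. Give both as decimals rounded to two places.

Regular 28.70 hours, overtime 0.00 hours

Mon: 7:40 AM–12:04 PM = 4 h 24 min; less 30 min break → 3 h 54 min
Tue: 8:32 AM–3:20 PM = 6 h 48 min; less 30 min break → 6 h 18 min
Wed: 10:40 AM–5:48 PM = 7 h 8 min; less 30 min break → 6 h 38 min
Thu: 8:47 AM–5:38 PM = 8 h 51 min; less 30 min break → 8 h 21 min
Fri: 10:08 AM–2:09 PM = 4 h 1 min; less 30 min break → 3 h 31 min
Total worked: 28 h 42 min = 28.70 h.
Threshold 40 h → overtime 0 h 0 min, regular 28 h 42 min.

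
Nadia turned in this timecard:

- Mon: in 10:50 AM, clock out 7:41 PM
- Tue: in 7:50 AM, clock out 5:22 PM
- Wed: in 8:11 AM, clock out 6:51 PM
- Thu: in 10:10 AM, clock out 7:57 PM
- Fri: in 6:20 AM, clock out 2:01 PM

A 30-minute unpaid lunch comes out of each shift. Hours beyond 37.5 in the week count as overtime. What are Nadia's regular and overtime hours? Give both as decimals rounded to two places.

Mon: 10:50 AM–7:41 PM = 8 h 51 min; less 30 min break → 8 h 21 min
Tue: 7:50 AM–5:22 PM = 9 h 32 min; less 30 min break → 9 h 2 min
Wed: 8:11 AM–6:51 PM = 10 h 40 min; less 30 min break → 10 h 10 min
Thu: 10:10 AM–7:57 PM = 9 h 47 min; less 30 min break → 9 h 17 min
Fri: 6:20 AM–2:01 PM = 7 h 41 min; less 30 min break → 7 h 11 min
Total worked: 44 h 1 min = 44.02 h.
Threshold 37.5 h → overtime 6 h 31 min, regular 37 h 30 min.

Regular 37.50 hours, overtime 6.52 hours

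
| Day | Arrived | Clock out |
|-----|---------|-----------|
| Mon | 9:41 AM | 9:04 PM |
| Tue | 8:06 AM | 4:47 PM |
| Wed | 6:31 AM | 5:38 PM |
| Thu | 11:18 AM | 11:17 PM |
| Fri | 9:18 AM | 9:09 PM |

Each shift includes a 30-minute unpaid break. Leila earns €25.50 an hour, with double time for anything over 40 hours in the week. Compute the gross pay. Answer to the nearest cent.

€1658.35

Mon: 9:41 AM–9:04 PM = 11 h 23 min; less 30 min break → 10 h 53 min
Tue: 8:06 AM–4:47 PM = 8 h 41 min; less 30 min break → 8 h 11 min
Wed: 6:31 AM–5:38 PM = 11 h 7 min; less 30 min break → 10 h 37 min
Thu: 11:18 AM–11:17 PM = 11 h 59 min; less 30 min break → 11 h 29 min
Fri: 9:18 AM–9:09 PM = 11 h 51 min; less 30 min break → 11 h 21 min
Total worked: 52 h 31 min = 3151 min.
Regular 40 h 0 min = 2400 min at €25.50/h; overtime 12 h 31 min = 751 min at €51.00/h.
Pay = (2400 × €25.50 + 751 × €51.00) ÷ 60 = €1658.35.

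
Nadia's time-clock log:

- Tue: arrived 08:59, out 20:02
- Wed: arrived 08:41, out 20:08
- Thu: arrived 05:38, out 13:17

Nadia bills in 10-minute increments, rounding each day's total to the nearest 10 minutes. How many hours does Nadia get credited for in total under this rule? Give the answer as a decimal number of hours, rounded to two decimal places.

Tue: 08:59–20:02 = 11 h 3 min → rounds to 11 h 0 min
Wed: 08:41–20:08 = 11 h 27 min → rounds to 11 h 30 min
Thu: 05:38–13:17 = 7 h 39 min → rounds to 7 h 40 min
Total credited: 30 h 10 min.

30.17 hours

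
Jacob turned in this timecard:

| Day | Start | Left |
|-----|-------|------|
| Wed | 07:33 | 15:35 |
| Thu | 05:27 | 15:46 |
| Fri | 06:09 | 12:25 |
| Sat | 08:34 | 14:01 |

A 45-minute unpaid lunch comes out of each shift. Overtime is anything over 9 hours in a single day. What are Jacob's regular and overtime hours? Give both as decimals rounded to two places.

Regular 26.50 hours, overtime 0.57 hours

Wed: 07:33–15:35 = 8 h 2 min; less 45 min break → 7 h 17 min
Thu: 05:27–15:46 = 10 h 19 min; less 45 min break → 9 h 34 min
Fri: 06:09–12:25 = 6 h 16 min; less 45 min break → 5 h 31 min
Sat: 08:34–14:01 = 5 h 27 min; less 45 min break → 4 h 42 min
Wed reg 7 h 17 min / OT 0 h 0 min; Thu reg 9 h 0 min / OT 0 h 34 min; Fri reg 5 h 31 min / OT 0 h 0 min; Sat reg 4 h 42 min / OT 0 h 0 min.
Totals: regular 26 h 30 min, overtime 0 h 34 min.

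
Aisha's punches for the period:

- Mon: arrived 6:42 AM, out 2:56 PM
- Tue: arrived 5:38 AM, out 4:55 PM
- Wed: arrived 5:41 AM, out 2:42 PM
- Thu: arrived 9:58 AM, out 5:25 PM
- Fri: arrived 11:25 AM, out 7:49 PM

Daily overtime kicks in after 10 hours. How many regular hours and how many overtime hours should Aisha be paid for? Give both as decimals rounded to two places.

Regular 43.10 hours, overtime 1.28 hours

Mon: 6:42 AM–2:56 PM = 8 h 14 min
Tue: 5:38 AM–4:55 PM = 11 h 17 min
Wed: 5:41 AM–2:42 PM = 9 h 1 min
Thu: 9:58 AM–5:25 PM = 7 h 27 min
Fri: 11:25 AM–7:49 PM = 8 h 24 min
Mon reg 8 h 14 min / OT 0 h 0 min; Tue reg 10 h 0 min / OT 1 h 17 min; Wed reg 9 h 1 min / OT 0 h 0 min; Thu reg 7 h 27 min / OT 0 h 0 min; Fri reg 8 h 24 min / OT 0 h 0 min.
Totals: regular 43 h 6 min, overtime 1 h 17 min.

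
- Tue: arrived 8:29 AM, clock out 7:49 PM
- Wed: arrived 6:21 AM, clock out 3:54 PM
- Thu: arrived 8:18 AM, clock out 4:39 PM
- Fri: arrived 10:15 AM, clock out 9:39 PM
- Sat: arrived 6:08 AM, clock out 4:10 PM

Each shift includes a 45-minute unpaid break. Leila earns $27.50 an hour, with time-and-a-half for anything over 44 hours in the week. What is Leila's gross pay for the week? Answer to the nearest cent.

$1330.31

Tue: 8:29 AM–7:49 PM = 11 h 20 min; less 45 min break → 10 h 35 min
Wed: 6:21 AM–3:54 PM = 9 h 33 min; less 45 min break → 8 h 48 min
Thu: 8:18 AM–4:39 PM = 8 h 21 min; less 45 min break → 7 h 36 min
Fri: 10:15 AM–9:39 PM = 11 h 24 min; less 45 min break → 10 h 39 min
Sat: 6:08 AM–4:10 PM = 10 h 2 min; less 45 min break → 9 h 17 min
Total worked: 46 h 55 min = 2815 min.
Regular 44 h 0 min = 2640 min at $27.50/h; overtime 2 h 55 min = 175 min at $41.25/h.
Pay = (2640 × $27.50 + 175 × $41.25) ÷ 60 = $1330.31.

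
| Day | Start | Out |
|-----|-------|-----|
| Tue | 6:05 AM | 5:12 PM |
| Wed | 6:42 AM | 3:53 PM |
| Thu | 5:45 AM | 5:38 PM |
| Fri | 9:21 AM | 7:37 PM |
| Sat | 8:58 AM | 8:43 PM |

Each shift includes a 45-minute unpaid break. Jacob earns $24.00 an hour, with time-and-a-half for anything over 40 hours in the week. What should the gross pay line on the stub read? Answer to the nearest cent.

$1336.20

Tue: 6:05 AM–5:12 PM = 11 h 7 min; less 45 min break → 10 h 22 min
Wed: 6:42 AM–3:53 PM = 9 h 11 min; less 45 min break → 8 h 26 min
Thu: 5:45 AM–5:38 PM = 11 h 53 min; less 45 min break → 11 h 8 min
Fri: 9:21 AM–7:37 PM = 10 h 16 min; less 45 min break → 9 h 31 min
Sat: 8:58 AM–8:43 PM = 11 h 45 min; less 45 min break → 11 h 0 min
Total worked: 50 h 27 min = 3027 min.
Regular 40 h 0 min = 2400 min at $24.00/h; overtime 10 h 27 min = 627 min at $36.00/h.
Pay = (2400 × $24.00 + 627 × $36.00) ÷ 60 = $1336.20.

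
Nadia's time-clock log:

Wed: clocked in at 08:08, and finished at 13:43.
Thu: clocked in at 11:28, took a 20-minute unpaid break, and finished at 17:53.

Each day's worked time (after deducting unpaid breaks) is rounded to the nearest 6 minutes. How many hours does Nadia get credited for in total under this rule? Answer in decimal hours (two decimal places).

11.70 hours

Wed: 08:08–13:43 = 5 h 35 min → rounds to 5 h 36 min
Thu: 11:28–17:53 = 6 h 25 min − 20 min = 6 h 5 min → rounds to 6 h 6 min
Total credited: 11 h 42 min.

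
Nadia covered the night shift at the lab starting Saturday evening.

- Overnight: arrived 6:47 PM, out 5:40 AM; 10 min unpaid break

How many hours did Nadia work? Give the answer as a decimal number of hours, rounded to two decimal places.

10.72 hours

Overnight: 6:47 PM → midnight = 5 h 13 min; midnight → 5:40 AM = 5 h 40 min; span 10 h 53 min; less 10 min break → 10 h 43 min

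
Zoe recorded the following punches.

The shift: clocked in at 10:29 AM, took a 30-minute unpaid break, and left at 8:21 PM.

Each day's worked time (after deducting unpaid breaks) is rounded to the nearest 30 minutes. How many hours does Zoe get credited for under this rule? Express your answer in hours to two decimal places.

9.50 hours

The shift: 10:29 AM–8:21 PM = 9 h 52 min − 30 min = 9 h 22 min → rounds to 9 h 30 min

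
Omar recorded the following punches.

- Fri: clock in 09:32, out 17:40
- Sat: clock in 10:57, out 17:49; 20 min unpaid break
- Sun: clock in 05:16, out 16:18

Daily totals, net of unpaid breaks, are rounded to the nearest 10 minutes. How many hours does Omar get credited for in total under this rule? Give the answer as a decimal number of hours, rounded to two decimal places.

Fri: 09:32–17:40 = 8 h 8 min → rounds to 8 h 10 min
Sat: 10:57–17:49 = 6 h 52 min − 20 min = 6 h 32 min → rounds to 6 h 30 min
Sun: 05:16–16:18 = 11 h 2 min → rounds to 11 h 0 min
Total credited: 25 h 40 min.

25.67 hours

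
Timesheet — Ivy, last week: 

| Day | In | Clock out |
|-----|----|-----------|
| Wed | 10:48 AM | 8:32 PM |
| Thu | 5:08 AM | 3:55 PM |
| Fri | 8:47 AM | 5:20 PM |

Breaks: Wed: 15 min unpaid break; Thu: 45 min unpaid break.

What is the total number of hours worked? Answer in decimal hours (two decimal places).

Wed: 10:48 AM–8:32 PM = 9 h 44 min; less 15 min break → 9 h 29 min
Thu: 5:08 AM–3:55 PM = 10 h 47 min; less 45 min break → 10 h 2 min
Fri: 8:47 AM–5:20 PM = 8 h 33 min
Total: 9 h 29 min + 10 h 2 min + 8 h 33 min = 28 h 4 min.

28.07 hours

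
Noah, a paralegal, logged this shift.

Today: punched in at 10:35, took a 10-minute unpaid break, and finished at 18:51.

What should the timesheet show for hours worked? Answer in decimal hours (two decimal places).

8.10 hours

Today: 10:35–18:51 = 8 h 16 min; less 10 min break → 8 h 6 min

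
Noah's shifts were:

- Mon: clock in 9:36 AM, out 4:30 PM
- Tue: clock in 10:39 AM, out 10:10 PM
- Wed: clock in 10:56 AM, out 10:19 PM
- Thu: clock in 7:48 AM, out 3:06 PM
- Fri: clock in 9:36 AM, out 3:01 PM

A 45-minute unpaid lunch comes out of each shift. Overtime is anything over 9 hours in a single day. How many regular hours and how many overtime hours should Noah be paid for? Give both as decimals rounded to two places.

Mon: 9:36 AM–4:30 PM = 6 h 54 min; less 45 min break → 6 h 9 min
Tue: 10:39 AM–10:10 PM = 11 h 31 min; less 45 min break → 10 h 46 min
Wed: 10:56 AM–10:19 PM = 11 h 23 min; less 45 min break → 10 h 38 min
Thu: 7:48 AM–3:06 PM = 7 h 18 min; less 45 min break → 6 h 33 min
Fri: 9:36 AM–3:01 PM = 5 h 25 min; less 45 min break → 4 h 40 min
Mon reg 6 h 9 min / OT 0 h 0 min; Tue reg 9 h 0 min / OT 1 h 46 min; Wed reg 9 h 0 min / OT 1 h 38 min; Thu reg 6 h 33 min / OT 0 h 0 min; Fri reg 4 h 40 min / OT 0 h 0 min.
Totals: regular 35 h 22 min, overtime 3 h 24 min.

Regular 35.37 hours, overtime 3.40 hours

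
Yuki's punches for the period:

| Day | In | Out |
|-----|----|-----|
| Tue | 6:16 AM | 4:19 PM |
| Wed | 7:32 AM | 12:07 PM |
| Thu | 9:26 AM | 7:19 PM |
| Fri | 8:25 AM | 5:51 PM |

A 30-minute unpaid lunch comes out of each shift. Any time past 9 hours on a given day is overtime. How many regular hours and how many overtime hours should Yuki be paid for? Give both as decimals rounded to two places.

Tue: 6:16 AM–4:19 PM = 10 h 3 min; less 30 min break → 9 h 33 min
Wed: 7:32 AM–12:07 PM = 4 h 35 min; less 30 min break → 4 h 5 min
Thu: 9:26 AM–7:19 PM = 9 h 53 min; less 30 min break → 9 h 23 min
Fri: 8:25 AM–5:51 PM = 9 h 26 min; less 30 min break → 8 h 56 min
Tue reg 9 h 0 min / OT 0 h 33 min; Wed reg 4 h 5 min / OT 0 h 0 min; Thu reg 9 h 0 min / OT 0 h 23 min; Fri reg 8 h 56 min / OT 0 h 0 min.
Totals: regular 31 h 1 min, overtime 0 h 56 min.

Regular 31.02 hours, overtime 0.93 hours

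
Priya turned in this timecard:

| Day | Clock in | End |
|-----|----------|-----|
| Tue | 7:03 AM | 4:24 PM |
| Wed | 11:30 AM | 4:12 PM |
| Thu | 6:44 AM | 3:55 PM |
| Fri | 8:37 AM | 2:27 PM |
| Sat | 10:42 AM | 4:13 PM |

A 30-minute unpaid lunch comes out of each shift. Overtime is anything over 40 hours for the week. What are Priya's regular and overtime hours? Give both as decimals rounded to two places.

Regular 32.08 hours, overtime 0.00 hours

Tue: 7:03 AM–4:24 PM = 9 h 21 min; less 30 min break → 8 h 51 min
Wed: 11:30 AM–4:12 PM = 4 h 42 min; less 30 min break → 4 h 12 min
Thu: 6:44 AM–3:55 PM = 9 h 11 min; less 30 min break → 8 h 41 min
Fri: 8:37 AM–2:27 PM = 5 h 50 min; less 30 min break → 5 h 20 min
Sat: 10:42 AM–4:13 PM = 5 h 31 min; less 30 min break → 5 h 1 min
Total worked: 32 h 5 min = 32.08 h.
Threshold 40 h → overtime 0 h 0 min, regular 32 h 5 min.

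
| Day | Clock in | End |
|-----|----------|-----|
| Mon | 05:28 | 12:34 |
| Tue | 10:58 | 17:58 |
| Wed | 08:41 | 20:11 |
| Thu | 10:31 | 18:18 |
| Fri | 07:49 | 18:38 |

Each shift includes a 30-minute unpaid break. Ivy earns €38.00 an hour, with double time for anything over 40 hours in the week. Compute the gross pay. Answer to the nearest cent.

€1649.20

Mon: 05:28–12:34 = 7 h 6 min; less 30 min break → 6 h 36 min
Tue: 10:58–17:58 = 7 h 0 min; less 30 min break → 6 h 30 min
Wed: 08:41–20:11 = 11 h 30 min; less 30 min break → 11 h 0 min
Thu: 10:31–18:18 = 7 h 47 min; less 30 min break → 7 h 17 min
Fri: 07:49–18:38 = 10 h 49 min; less 30 min break → 10 h 19 min
Total worked: 41 h 42 min = 2502 min.
Regular 40 h 0 min = 2400 min at €38.00/h; overtime 1 h 42 min = 102 min at €76.00/h.
Pay = (2400 × €38.00 + 102 × €76.00) ÷ 60 = €1649.20.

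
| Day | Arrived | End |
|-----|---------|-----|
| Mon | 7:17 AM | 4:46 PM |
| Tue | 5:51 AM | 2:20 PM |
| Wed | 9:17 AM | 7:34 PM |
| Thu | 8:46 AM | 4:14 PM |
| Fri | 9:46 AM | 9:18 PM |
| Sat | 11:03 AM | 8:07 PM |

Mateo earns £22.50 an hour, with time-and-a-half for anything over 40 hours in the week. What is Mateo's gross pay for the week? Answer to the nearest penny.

£1450.69

Mon: 7:17 AM–4:46 PM = 9 h 29 min
Tue: 5:51 AM–2:20 PM = 8 h 29 min
Wed: 9:17 AM–7:34 PM = 10 h 17 min
Thu: 8:46 AM–4:14 PM = 7 h 28 min
Fri: 9:46 AM–9:18 PM = 11 h 32 min
Sat: 11:03 AM–8:07 PM = 9 h 4 min
Total worked: 56 h 19 min = 3379 min.
Regular 40 h 0 min = 2400 min at £22.50/h; overtime 16 h 19 min = 979 min at £33.75/h.
Pay = (2400 × £22.50 + 979 × £33.75) ÷ 60 = £1450.69.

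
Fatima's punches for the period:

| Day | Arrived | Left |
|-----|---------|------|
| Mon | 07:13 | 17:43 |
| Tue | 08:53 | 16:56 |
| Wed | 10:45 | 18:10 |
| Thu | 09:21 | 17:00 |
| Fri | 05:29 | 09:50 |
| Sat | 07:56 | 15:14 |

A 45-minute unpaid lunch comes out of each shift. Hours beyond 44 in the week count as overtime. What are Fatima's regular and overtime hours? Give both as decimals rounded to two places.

Mon: 07:13–17:43 = 10 h 30 min; less 45 min break → 9 h 45 min
Tue: 08:53–16:56 = 8 h 3 min; less 45 min break → 7 h 18 min
Wed: 10:45–18:10 = 7 h 25 min; less 45 min break → 6 h 40 min
Thu: 09:21–17:00 = 7 h 39 min; less 45 min break → 6 h 54 min
Fri: 05:29–09:50 = 4 h 21 min; less 45 min break → 3 h 36 min
Sat: 07:56–15:14 = 7 h 18 min; less 45 min break → 6 h 33 min
Total worked: 40 h 46 min = 40.77 h.
Threshold 44 h → overtime 0 h 0 min, regular 40 h 46 min.

Regular 40.77 hours, overtime 0.00 hours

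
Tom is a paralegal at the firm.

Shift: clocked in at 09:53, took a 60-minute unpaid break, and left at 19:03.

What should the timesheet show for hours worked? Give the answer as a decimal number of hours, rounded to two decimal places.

Shift: 09:53–19:03 = 9 h 10 min; less 60 min break → 8 h 10 min

8.17 hours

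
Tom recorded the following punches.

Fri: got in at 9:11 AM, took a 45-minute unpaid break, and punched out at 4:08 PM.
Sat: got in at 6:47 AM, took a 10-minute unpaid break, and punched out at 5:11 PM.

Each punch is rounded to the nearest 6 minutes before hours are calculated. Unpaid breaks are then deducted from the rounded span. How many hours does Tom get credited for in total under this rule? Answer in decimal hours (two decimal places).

16.38 hours

Fri: in 9:11 AM→9:12 AM, out 4:08 PM→4:06 PM; 6 h 54 min − 45 min = 6 h 9 min
Sat: in 6:47 AM→6:48 AM, out 5:11 PM→5:12 PM; 10 h 24 min − 10 min = 10 h 14 min
Total credited: 16 h 23 min.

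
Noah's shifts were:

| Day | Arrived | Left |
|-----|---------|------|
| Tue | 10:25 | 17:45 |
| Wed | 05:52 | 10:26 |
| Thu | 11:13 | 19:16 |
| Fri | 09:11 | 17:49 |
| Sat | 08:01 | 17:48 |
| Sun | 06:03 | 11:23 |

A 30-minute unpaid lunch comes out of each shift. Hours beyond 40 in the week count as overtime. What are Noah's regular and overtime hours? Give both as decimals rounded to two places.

Tue: 10:25–17:45 = 7 h 20 min; less 30 min break → 6 h 50 min
Wed: 05:52–10:26 = 4 h 34 min; less 30 min break → 4 h 4 min
Thu: 11:13–19:16 = 8 h 3 min; less 30 min break → 7 h 33 min
Fri: 09:11–17:49 = 8 h 38 min; less 30 min break → 8 h 8 min
Sat: 08:01–17:48 = 9 h 47 min; less 30 min break → 9 h 17 min
Sun: 06:03–11:23 = 5 h 20 min; less 30 min break → 4 h 50 min
Total worked: 40 h 42 min = 40.70 h.
Threshold 40 h → overtime 0 h 42 min, regular 40 h 0 min.

Regular 40.00 hours, overtime 0.70 hours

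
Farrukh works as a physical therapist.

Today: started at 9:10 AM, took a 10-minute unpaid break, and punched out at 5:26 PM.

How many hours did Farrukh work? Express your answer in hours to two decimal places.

8.10 hours

Today: 9:10 AM–5:26 PM = 8 h 16 min; less 10 min break → 8 h 6 min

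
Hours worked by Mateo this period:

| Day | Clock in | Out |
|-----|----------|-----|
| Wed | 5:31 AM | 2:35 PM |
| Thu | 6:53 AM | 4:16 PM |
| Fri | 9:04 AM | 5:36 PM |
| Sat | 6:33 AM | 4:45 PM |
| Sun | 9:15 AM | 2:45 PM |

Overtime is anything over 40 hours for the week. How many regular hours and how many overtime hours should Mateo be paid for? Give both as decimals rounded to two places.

Wed: 5:31 AM–2:35 PM = 9 h 4 min
Thu: 6:53 AM–4:16 PM = 9 h 23 min
Fri: 9:04 AM–5:36 PM = 8 h 32 min
Sat: 6:33 AM–4:45 PM = 10 h 12 min
Sun: 9:15 AM–2:45 PM = 5 h 30 min
Total worked: 42 h 41 min = 42.68 h.
Threshold 40 h → overtime 2 h 41 min, regular 40 h 0 min.

Regular 40.00 hours, overtime 2.68 hours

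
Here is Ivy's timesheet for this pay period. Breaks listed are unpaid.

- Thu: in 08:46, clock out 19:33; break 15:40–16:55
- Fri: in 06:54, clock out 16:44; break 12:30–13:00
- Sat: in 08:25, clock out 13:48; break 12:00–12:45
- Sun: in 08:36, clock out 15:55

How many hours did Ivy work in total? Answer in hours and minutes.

30 h 49 min

Thu: 08:46–19:33 = 10 h 47 min; less 75 min break → 9 h 32 min
Fri: 06:54–16:44 = 9 h 50 min; less 30 min break → 9 h 20 min
Sat: 08:25–13:48 = 5 h 23 min; less 45 min break → 4 h 38 min
Sun: 08:36–15:55 = 7 h 19 min
Total: 9 h 32 min + 9 h 20 min + 4 h 38 min + 7 h 19 min = 30 h 49 min.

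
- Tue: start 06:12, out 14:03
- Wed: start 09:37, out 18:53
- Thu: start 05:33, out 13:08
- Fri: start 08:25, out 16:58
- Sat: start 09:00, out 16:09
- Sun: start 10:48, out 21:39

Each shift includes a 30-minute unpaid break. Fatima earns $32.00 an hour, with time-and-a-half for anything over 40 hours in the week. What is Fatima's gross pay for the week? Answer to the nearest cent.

Tue: 06:12–14:03 = 7 h 51 min; less 30 min break → 7 h 21 min
Wed: 09:37–18:53 = 9 h 16 min; less 30 min break → 8 h 46 min
Thu: 05:33–13:08 = 7 h 35 min; less 30 min break → 7 h 5 min
Fri: 08:25–16:58 = 8 h 33 min; less 30 min break → 8 h 3 min
Sat: 09:00–16:09 = 7 h 9 min; less 30 min break → 6 h 39 min
Sun: 10:48–21:39 = 10 h 51 min; less 30 min break → 10 h 21 min
Total worked: 48 h 15 min = 2895 min.
Regular 40 h 0 min = 2400 min at $32.00/h; overtime 8 h 15 min = 495 min at $48.00/h.
Pay = (2400 × $32.00 + 495 × $48.00) ÷ 60 = $1676.00.

$1676.00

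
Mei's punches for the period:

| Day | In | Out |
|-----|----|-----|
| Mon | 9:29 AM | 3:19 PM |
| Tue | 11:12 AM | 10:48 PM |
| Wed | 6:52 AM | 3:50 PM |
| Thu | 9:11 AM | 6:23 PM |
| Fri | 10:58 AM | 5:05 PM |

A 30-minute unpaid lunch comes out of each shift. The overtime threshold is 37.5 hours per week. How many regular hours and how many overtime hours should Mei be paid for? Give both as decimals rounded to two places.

Mon: 9:29 AM–3:19 PM = 5 h 50 min; less 30 min break → 5 h 20 min
Tue: 11:12 AM–10:48 PM = 11 h 36 min; less 30 min break → 11 h 6 min
Wed: 6:52 AM–3:50 PM = 8 h 58 min; less 30 min break → 8 h 28 min
Thu: 9:11 AM–6:23 PM = 9 h 12 min; less 30 min break → 8 h 42 min
Fri: 10:58 AM–5:05 PM = 6 h 7 min; less 30 min break → 5 h 37 min
Total worked: 39 h 13 min = 39.22 h.
Threshold 37.5 h → overtime 1 h 43 min, regular 37 h 30 min.

Regular 37.50 hours, overtime 1.72 hours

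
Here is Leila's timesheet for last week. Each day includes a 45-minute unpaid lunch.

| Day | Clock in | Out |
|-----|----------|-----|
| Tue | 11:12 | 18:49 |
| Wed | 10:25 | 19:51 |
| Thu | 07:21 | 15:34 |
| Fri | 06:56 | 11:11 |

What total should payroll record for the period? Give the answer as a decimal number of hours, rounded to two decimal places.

Tue: 11:12–18:49 = 7 h 37 min; less 45 min break → 6 h 52 min
Wed: 10:25–19:51 = 9 h 26 min; less 45 min break → 8 h 41 min
Thu: 07:21–15:34 = 8 h 13 min; less 45 min break → 7 h 28 min
Fri: 06:56–11:11 = 4 h 15 min; less 45 min break → 3 h 30 min
Total: 6 h 52 min + 8 h 41 min + 7 h 28 min + 3 h 30 min = 26 h 31 min.

26.52 hours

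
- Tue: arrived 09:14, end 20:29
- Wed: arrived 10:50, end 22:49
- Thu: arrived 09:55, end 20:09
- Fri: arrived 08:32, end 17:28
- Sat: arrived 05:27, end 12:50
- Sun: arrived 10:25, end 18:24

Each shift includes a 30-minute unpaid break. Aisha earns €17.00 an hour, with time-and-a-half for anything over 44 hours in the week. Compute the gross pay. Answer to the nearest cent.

Tue: 09:14–20:29 = 11 h 15 min; less 30 min break → 10 h 45 min
Wed: 10:50–22:49 = 11 h 59 min; less 30 min break → 11 h 29 min
Thu: 09:55–20:09 = 10 h 14 min; less 30 min break → 9 h 44 min
Fri: 08:32–17:28 = 8 h 56 min; less 30 min break → 8 h 26 min
Sat: 05:27–12:50 = 7 h 23 min; less 30 min break → 6 h 53 min
Sun: 10:25–18:24 = 7 h 59 min; less 30 min break → 7 h 29 min
Total worked: 54 h 46 min = 3286 min.
Regular 44 h 0 min = 2640 min at €17.00/h; overtime 10 h 46 min = 646 min at €25.50/h.
Pay = (2640 × €17.00 + 646 × €25.50) ÷ 60 = €1022.55.

€1022.55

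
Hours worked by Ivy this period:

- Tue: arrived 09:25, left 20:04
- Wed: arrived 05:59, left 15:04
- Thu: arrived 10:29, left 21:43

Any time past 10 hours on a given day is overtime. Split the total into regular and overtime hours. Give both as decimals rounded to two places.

Tue: 09:25–20:04 = 10 h 39 min
Wed: 05:59–15:04 = 9 h 5 min
Thu: 10:29–21:43 = 11 h 14 min
Tue reg 10 h 0 min / OT 0 h 39 min; Wed reg 9 h 5 min / OT 0 h 0 min; Thu reg 10 h 0 min / OT 1 h 14 min.
Totals: regular 29 h 5 min, overtime 1 h 53 min.

Regular 29.08 hours, overtime 1.88 hours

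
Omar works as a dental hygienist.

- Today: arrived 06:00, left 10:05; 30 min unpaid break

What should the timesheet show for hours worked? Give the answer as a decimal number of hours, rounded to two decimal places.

Today: 06:00–10:05 = 4 h 5 min; less 30 min break → 3 h 35 min

3.58 hours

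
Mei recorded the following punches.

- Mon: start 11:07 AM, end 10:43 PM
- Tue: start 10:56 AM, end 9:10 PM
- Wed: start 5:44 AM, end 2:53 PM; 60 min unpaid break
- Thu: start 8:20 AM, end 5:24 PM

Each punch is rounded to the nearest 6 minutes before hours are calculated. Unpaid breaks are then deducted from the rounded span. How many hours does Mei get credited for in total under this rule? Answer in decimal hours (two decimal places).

39.20 hours

Mon: in 11:07 AM→11:06 AM, out 10:43 PM→10:42 PM; 11 h 36 min
Tue: in 10:56 AM→10:54 AM, out 9:10 PM→9:12 PM; 10 h 18 min
Wed: in 5:44 AM→5:42 AM, out 2:53 PM→2:54 PM; 9 h 12 min − 60 min = 8 h 12 min
Thu: in 8:20 AM→8:18 AM, out 5:24 PM→5:24 PM; 9 h 6 min
Total credited: 39 h 12 min.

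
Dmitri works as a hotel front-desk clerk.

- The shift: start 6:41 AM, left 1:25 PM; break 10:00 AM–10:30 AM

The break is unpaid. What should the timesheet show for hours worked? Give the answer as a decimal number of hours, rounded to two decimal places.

The shift: 6:41 AM–1:25 PM = 6 h 44 min; less 30 min break → 6 h 14 min

6.23 hours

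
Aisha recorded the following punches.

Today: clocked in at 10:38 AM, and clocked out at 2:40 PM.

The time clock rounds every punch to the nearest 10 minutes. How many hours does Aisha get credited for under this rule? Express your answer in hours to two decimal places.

4.00 hours

Today: in 10:38 AM→10:40 AM, out 2:40 PM→2:40 PM; 4 h 0 min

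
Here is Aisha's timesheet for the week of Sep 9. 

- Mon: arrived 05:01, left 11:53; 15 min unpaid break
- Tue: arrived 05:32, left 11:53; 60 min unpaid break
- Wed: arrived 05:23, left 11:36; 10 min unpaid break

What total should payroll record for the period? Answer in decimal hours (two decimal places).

18.02 hours

Mon: 05:01–11:53 = 6 h 52 min; less 15 min break → 6 h 37 min
Tue: 05:32–11:53 = 6 h 21 min; less 60 min break → 5 h 21 min
Wed: 05:23–11:36 = 6 h 13 min; less 10 min break → 6 h 3 min
Total: 6 h 37 min + 5 h 21 min + 6 h 3 min = 18 h 1 min.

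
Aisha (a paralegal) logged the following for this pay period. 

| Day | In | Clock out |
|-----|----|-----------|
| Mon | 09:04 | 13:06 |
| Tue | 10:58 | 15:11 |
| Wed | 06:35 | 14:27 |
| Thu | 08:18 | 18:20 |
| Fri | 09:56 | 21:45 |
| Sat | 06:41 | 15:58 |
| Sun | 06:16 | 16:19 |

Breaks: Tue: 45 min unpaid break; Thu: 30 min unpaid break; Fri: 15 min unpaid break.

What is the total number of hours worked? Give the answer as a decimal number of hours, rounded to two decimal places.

55.80 hours

Mon: 09:04–13:06 = 4 h 2 min
Tue: 10:58–15:11 = 4 h 13 min; less 45 min break → 3 h 28 min
Wed: 06:35–14:27 = 7 h 52 min
Thu: 08:18–18:20 = 10 h 2 min; less 30 min break → 9 h 32 min
Fri: 09:56–21:45 = 11 h 49 min; less 15 min break → 11 h 34 min
Sat: 06:41–15:58 = 9 h 17 min
Sun: 06:16–16:19 = 10 h 3 min
Total: 4 h 2 min + 3 h 28 min + 7 h 52 min + 9 h 32 min + 11 h 34 min + 9 h 17 min + 10 h 3 min = 55 h 48 min.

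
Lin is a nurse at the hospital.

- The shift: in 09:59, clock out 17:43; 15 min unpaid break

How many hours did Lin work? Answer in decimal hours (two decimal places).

The shift: 09:59–17:43 = 7 h 44 min; less 15 min break → 7 h 29 min

7.48 hours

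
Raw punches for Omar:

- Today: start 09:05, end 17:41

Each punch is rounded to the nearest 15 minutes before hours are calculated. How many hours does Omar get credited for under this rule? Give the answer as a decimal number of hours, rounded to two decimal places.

8.75 hours

Today: in 09:05→09:00, out 17:41→17:45; 8 h 45 min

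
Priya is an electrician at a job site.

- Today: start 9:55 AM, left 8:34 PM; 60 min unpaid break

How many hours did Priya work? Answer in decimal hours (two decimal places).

9.65 hours

Today: 9:55 AM–8:34 PM = 10 h 39 min; less 60 min break → 9 h 39 min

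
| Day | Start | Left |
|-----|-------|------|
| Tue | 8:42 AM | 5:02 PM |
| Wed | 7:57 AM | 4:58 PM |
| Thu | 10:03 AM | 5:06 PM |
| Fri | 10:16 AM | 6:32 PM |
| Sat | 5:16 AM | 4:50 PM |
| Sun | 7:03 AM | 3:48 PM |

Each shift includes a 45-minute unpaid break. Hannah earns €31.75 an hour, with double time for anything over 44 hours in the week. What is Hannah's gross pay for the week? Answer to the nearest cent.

Tue: 8:42 AM–5:02 PM = 8 h 20 min; less 45 min break → 7 h 35 min
Wed: 7:57 AM–4:58 PM = 9 h 1 min; less 45 min break → 8 h 16 min
Thu: 10:03 AM–5:06 PM = 7 h 3 min; less 45 min break → 6 h 18 min
Fri: 10:16 AM–6:32 PM = 8 h 16 min; less 45 min break → 7 h 31 min
Sat: 5:16 AM–4:50 PM = 11 h 34 min; less 45 min break → 10 h 49 min
Sun: 7:03 AM–3:48 PM = 8 h 45 min; less 45 min break → 8 h 0 min
Total worked: 48 h 29 min = 2909 min.
Regular 44 h 0 min = 2640 min at €31.75/h; overtime 4 h 29 min = 269 min at €63.50/h.
Pay = (2640 × €31.75 + 269 × €63.50) ÷ 60 = €1681.69.

€1681.69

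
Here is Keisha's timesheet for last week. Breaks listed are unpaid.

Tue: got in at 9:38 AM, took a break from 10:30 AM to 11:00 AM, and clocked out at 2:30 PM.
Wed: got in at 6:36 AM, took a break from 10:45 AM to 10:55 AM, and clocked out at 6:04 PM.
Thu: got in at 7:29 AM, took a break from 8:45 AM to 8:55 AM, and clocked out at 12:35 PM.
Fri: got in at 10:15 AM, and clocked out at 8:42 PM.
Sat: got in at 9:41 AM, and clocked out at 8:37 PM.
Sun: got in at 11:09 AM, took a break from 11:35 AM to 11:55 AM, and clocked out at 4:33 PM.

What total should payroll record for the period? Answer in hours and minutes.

Tue: 9:38 AM–2:30 PM = 4 h 52 min; less 30 min break → 4 h 22 min
Wed: 6:36 AM–6:04 PM = 11 h 28 min; less 10 min break → 11 h 18 min
Thu: 7:29 AM–12:35 PM = 5 h 6 min; less 10 min break → 4 h 56 min
Fri: 10:15 AM–8:42 PM = 10 h 27 min
Sat: 9:41 AM–8:37 PM = 10 h 56 min
Sun: 11:09 AM–4:33 PM = 5 h 24 min; less 20 min break → 5 h 4 min
Total: 4 h 22 min + 11 h 18 min + 4 h 56 min + 10 h 27 min + 10 h 56 min + 5 h 4 min = 47 h 3 min.

47 h 3 min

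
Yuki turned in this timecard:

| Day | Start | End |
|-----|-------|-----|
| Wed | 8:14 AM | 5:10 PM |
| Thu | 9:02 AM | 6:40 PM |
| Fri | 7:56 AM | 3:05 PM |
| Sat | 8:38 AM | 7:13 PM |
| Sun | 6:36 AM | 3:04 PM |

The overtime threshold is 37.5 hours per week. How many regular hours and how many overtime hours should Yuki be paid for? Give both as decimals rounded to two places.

Wed: 8:14 AM–5:10 PM = 8 h 56 min
Thu: 9:02 AM–6:40 PM = 9 h 38 min
Fri: 7:56 AM–3:05 PM = 7 h 9 min
Sat: 8:38 AM–7:13 PM = 10 h 35 min
Sun: 6:36 AM–3:04 PM = 8 h 28 min
Total worked: 44 h 46 min = 44.77 h.
Threshold 37.5 h → overtime 7 h 16 min, regular 37 h 30 min.

Regular 37.50 hours, overtime 7.27 hours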